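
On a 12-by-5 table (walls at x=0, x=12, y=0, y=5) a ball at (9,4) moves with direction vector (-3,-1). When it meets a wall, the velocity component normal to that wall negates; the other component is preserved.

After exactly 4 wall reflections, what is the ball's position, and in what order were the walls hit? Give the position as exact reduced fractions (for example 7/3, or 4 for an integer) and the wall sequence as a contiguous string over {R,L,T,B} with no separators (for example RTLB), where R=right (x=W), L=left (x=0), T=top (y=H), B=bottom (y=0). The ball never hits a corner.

1. t=3 → L at (0,1); v=(3,-1)
2. t=1 → B at (3,0); v=(3,1)
3. t=3 → R at (12,3); v=(-3,1)
4. t=2 → T at (6,5); v=(-3,-1)

Final position: (6,5)
Wall sequence: LBRT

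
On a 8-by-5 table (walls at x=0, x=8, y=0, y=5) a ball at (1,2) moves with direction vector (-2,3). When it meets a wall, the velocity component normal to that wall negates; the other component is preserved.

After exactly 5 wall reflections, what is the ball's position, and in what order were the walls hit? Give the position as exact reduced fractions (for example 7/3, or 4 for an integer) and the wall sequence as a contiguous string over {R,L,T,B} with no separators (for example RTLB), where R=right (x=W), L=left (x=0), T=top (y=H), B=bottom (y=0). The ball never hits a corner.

Final position: (8,9/2)
Wall sequence: LTBTR

1. t=1/2 → L at (0,7/2); v=(2,3)
2. t=1/2 → T at (1,5); v=(2,-3)
3. t=5/3 → B at (13/3,0); v=(2,3)
4. t=5/3 → T at (23/3,5); v=(2,-3)
5. t=1/6 → R at (8,9/2); v=(-2,-3)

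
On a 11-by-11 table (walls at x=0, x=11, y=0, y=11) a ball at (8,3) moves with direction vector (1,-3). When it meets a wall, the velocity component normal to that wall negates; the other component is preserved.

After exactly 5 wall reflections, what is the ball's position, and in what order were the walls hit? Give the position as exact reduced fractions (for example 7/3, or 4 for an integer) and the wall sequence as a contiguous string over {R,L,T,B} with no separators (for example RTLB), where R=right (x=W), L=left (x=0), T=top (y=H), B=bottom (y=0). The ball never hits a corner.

1. t=1 → B at (9,0); v=(1,3)
2. t=2 → R at (11,6); v=(-1,3)
3. t=5/3 → T at (28/3,11); v=(-1,-3)
4. t=11/3 → B at (17/3,0); v=(-1,3)
5. t=11/3 → T at (2,11); v=(-1,-3)

Final position: (2,11)
Wall sequence: BRTBT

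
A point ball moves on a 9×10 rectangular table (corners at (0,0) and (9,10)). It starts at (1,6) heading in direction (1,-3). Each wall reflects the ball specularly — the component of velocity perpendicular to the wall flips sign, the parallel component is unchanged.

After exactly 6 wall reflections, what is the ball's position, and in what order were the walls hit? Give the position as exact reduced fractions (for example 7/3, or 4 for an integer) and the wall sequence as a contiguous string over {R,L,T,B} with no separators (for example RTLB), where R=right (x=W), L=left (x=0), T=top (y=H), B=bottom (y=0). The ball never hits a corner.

1. t=2 → B at (3,0); v=(1,3)
2. t=10/3 → T at (19/3,10); v=(1,-3)
3. t=8/3 → R at (9,2); v=(-1,-3)
4. t=2/3 → B at (25/3,0); v=(-1,3)
5. t=10/3 → T at (5,10); v=(-1,-3)
6. t=10/3 → B at (5/3,0); v=(-1,3)

Final position: (5/3,0)
Wall sequence: BTRBTB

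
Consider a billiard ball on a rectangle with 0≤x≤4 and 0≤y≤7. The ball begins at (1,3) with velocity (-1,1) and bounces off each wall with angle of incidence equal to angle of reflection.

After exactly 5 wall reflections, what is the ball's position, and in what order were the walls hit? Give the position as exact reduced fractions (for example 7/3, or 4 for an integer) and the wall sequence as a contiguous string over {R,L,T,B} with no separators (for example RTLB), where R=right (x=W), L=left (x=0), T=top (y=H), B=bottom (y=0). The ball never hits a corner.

Final position: (2,0)
Wall sequence: LTRLB

1. t=1 → L at (0,4); v=(1,1)
2. t=3 → T at (3,7); v=(1,-1)
3. t=1 → R at (4,6); v=(-1,-1)
4. t=4 → L at (0,2); v=(1,-1)
5. t=2 → B at (2,0); v=(1,1)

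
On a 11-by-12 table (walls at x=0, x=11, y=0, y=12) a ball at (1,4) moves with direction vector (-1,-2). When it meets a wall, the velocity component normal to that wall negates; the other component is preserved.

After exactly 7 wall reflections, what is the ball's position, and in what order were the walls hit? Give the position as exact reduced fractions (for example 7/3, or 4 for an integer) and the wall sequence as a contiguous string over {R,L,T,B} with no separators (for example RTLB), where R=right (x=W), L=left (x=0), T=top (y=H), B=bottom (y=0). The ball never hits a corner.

Final position: (0,6)
Wall sequence: LBTRBTL

1. t=1 → L at (0,2); v=(1,-2)
2. t=1 → B at (1,0); v=(1,2)
3. t=6 → T at (7,12); v=(1,-2)
4. t=4 → R at (11,4); v=(-1,-2)
5. t=2 → B at (9,0); v=(-1,2)
6. t=6 → T at (3,12); v=(-1,-2)
7. t=3 → L at (0,6); v=(1,-2)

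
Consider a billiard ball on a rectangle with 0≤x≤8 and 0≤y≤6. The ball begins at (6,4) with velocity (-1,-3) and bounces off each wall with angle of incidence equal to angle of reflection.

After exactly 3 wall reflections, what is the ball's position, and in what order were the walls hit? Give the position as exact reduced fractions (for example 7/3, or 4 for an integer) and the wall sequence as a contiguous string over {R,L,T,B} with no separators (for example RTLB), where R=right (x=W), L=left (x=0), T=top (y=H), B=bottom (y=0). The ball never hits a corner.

Final position: (2/3,0)
Wall sequence: BTB

1. t=4/3 → B at (14/3,0); v=(-1,3)
2. t=2 → T at (8/3,6); v=(-1,-3)
3. t=2 → B at (2/3,0); v=(-1,3)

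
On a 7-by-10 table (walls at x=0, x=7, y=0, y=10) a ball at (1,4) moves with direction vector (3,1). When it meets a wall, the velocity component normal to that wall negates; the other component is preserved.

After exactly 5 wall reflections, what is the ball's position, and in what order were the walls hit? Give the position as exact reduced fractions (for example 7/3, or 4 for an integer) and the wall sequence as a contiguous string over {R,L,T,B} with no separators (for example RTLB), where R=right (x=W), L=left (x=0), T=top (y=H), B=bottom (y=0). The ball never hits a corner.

Final position: (0,7)
Wall sequence: RLTRL

1. t=2 → R at (7,6); v=(-3,1)
2. t=7/3 → L at (0,25/3); v=(3,1)
3. t=5/3 → T at (5,10); v=(3,-1)
4. t=2/3 → R at (7,28/3); v=(-3,-1)
5. t=7/3 → L at (0,7); v=(3,-1)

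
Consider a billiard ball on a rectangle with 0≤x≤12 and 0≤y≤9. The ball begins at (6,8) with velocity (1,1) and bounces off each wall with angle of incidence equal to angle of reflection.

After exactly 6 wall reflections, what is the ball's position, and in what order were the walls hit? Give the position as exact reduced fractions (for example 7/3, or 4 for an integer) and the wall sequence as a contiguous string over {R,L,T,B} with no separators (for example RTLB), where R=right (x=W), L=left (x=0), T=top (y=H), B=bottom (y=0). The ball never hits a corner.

1. t=1 → T at (7,9); v=(1,-1)
2. t=5 → R at (12,4); v=(-1,-1)
3. t=4 → B at (8,0); v=(-1,1)
4. t=8 → L at (0,8); v=(1,1)
5. t=1 → T at (1,9); v=(1,-1)
6. t=9 → B at (10,0); v=(1,1)

Final position: (10,0)
Wall sequence: TRBLTB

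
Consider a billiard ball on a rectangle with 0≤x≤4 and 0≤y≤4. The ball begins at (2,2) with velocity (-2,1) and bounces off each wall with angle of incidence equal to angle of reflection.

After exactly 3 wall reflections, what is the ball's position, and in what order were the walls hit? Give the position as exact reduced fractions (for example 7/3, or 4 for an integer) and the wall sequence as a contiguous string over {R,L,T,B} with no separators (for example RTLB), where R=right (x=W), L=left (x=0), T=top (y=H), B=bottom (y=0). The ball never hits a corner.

1. t=1 → L at (0,3); v=(2,1)
2. t=1 → T at (2,4); v=(2,-1)
3. t=1 → R at (4,3); v=(-2,-1)

Final position: (4,3)
Wall sequence: LTR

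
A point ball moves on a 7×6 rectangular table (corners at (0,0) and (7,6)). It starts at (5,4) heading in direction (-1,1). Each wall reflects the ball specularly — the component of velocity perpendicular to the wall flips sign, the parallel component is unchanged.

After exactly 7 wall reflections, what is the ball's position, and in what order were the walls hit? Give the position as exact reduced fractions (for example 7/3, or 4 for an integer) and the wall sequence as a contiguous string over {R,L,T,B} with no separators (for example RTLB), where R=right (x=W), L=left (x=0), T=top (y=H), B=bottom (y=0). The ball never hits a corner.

1. t=2 → T at (3,6); v=(-1,-1)
2. t=3 → L at (0,3); v=(1,-1)
3. t=3 → B at (3,0); v=(1,1)
4. t=4 → R at (7,4); v=(-1,1)
5. t=2 → T at (5,6); v=(-1,-1)
6. t=5 → L at (0,1); v=(1,-1)
7. t=1 → B at (1,0); v=(1,1)

Final position: (1,0)
Wall sequence: TLBRTLB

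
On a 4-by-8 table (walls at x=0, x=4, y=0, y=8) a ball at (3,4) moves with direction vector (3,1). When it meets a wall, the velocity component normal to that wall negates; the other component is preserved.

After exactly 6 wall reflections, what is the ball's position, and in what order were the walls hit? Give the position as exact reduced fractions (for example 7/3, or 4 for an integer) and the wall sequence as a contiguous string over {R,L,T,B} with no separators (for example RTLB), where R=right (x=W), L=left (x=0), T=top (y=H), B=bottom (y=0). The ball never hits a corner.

1. t=1/3 → R at (4,13/3); v=(-3,1)
2. t=4/3 → L at (0,17/3); v=(3,1)
3. t=4/3 → R at (4,7); v=(-3,1)
4. t=1 → T at (1,8); v=(-3,-1)
5. t=1/3 → L at (0,23/3); v=(3,-1)
6. t=4/3 → R at (4,19/3); v=(-3,-1)

Final position: (4,19/3)
Wall sequence: RLRTLR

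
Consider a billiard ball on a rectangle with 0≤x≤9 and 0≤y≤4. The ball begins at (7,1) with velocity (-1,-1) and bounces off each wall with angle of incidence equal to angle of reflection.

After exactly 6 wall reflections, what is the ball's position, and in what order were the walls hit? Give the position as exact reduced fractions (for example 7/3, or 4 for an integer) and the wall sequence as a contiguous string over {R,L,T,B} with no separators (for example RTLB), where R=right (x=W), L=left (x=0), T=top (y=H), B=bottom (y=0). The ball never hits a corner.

Final position: (9,1)
Wall sequence: BTLBTR

1. t=1 → B at (6,0); v=(-1,1)
2. t=4 → T at (2,4); v=(-1,-1)
3. t=2 → L at (0,2); v=(1,-1)
4. t=2 → B at (2,0); v=(1,1)
5. t=4 → T at (6,4); v=(1,-1)
6. t=3 → R at (9,1); v=(-1,-1)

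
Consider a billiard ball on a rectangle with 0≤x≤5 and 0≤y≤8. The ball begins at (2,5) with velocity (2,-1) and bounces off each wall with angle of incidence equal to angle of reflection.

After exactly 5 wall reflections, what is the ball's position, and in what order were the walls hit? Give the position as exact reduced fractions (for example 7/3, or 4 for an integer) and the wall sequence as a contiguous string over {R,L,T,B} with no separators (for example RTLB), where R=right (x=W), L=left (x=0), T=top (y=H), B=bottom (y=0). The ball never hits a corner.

Final position: (0,4)
Wall sequence: RLBRL

1. t=3/2 → R at (5,7/2); v=(-2,-1)
2. t=5/2 → L at (0,1); v=(2,-1)
3. t=1 → B at (2,0); v=(2,1)
4. t=3/2 → R at (5,3/2); v=(-2,1)
5. t=5/2 → L at (0,4); v=(2,1)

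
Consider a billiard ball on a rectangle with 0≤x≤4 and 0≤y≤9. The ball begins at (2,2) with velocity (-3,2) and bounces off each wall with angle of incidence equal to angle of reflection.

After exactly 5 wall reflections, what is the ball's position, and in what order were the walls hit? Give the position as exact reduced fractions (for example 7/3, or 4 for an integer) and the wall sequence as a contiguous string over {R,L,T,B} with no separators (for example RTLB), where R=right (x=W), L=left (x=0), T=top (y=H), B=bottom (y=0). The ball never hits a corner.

Final position: (4,20/3)
Wall sequence: LRLTR

1. t=2/3 → L at (0,10/3); v=(3,2)
2. t=4/3 → R at (4,6); v=(-3,2)
3. t=4/3 → L at (0,26/3); v=(3,2)
4. t=1/6 → T at (1/2,9); v=(3,-2)
5. t=7/6 → R at (4,20/3); v=(-3,-2)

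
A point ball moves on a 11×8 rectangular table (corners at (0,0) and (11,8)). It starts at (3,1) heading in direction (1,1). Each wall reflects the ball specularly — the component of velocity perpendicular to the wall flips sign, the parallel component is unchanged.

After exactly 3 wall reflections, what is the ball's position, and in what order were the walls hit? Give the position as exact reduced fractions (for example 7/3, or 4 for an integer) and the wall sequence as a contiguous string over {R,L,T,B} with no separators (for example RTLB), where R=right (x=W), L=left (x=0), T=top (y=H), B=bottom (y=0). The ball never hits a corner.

Final position: (4,0)
Wall sequence: TRB

1. t=7 → T at (10,8); v=(1,-1)
2. t=1 → R at (11,7); v=(-1,-1)
3. t=7 → B at (4,0); v=(-1,1)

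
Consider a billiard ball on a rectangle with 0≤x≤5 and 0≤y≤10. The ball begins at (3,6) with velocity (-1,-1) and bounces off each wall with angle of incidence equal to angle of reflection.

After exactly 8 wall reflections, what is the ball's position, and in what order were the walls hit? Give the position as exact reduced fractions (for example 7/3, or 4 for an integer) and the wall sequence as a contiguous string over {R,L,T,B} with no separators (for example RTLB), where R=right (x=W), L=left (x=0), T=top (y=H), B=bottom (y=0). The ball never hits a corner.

1. t=3 → L at (0,3); v=(1,-1)
2. t=3 → B at (3,0); v=(1,1)
3. t=2 → R at (5,2); v=(-1,1)
4. t=5 → L at (0,7); v=(1,1)
5. t=3 → T at (3,10); v=(1,-1)
6. t=2 → R at (5,8); v=(-1,-1)
7. t=5 → L at (0,3); v=(1,-1)
8. t=3 → B at (3,0); v=(1,1)

Final position: (3,0)
Wall sequence: LBRLTRLB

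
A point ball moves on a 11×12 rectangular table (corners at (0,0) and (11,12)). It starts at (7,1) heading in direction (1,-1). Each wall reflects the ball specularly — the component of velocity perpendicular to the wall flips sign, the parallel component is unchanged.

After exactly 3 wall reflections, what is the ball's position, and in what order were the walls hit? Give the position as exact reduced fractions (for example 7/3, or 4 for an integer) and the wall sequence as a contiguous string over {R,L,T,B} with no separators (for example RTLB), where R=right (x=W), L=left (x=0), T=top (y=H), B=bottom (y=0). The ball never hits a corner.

1. t=1 → B at (8,0); v=(1,1)
2. t=3 → R at (11,3); v=(-1,1)
3. t=9 → T at (2,12); v=(-1,-1)

Final position: (2,12)
Wall sequence: BRT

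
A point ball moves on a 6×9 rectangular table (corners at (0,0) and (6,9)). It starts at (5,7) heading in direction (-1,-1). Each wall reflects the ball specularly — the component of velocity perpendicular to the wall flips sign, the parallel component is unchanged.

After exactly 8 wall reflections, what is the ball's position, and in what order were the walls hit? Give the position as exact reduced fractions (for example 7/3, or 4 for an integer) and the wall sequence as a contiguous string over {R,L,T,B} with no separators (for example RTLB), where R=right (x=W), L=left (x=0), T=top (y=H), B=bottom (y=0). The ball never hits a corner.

1. t=5 → L at (0,2); v=(1,-1)
2. t=2 → B at (2,0); v=(1,1)
3. t=4 → R at (6,4); v=(-1,1)
4. t=5 → T at (1,9); v=(-1,-1)
5. t=1 → L at (0,8); v=(1,-1)
6. t=6 → R at (6,2); v=(-1,-1)
7. t=2 → B at (4,0); v=(-1,1)
8. t=4 → L at (0,4); v=(1,1)

Final position: (0,4)
Wall sequence: LBRTLRBL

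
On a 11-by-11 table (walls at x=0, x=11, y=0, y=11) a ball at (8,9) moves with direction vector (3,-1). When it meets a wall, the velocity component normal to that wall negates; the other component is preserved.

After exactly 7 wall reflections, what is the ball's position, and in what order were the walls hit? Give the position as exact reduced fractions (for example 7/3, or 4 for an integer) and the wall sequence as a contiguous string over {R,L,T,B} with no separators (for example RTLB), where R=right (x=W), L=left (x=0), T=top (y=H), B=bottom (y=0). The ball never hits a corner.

Final position: (0,31/3)
Wall sequence: RLRBLRL

1. t=1 → R at (11,8); v=(-3,-1)
2. t=11/3 → L at (0,13/3); v=(3,-1)
3. t=11/3 → R at (11,2/3); v=(-3,-1)
4. t=2/3 → B at (9,0); v=(-3,1)
5. t=3 → L at (0,3); v=(3,1)
6. t=11/3 → R at (11,20/3); v=(-3,1)
7. t=11/3 → L at (0,31/3); v=(3,1)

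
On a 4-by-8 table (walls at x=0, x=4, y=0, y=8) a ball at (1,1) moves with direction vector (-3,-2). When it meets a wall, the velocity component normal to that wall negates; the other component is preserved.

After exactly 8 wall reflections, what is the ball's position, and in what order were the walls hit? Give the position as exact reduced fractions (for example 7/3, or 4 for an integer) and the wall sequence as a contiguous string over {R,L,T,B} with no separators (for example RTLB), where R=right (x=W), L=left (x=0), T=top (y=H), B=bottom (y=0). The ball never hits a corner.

1. t=1/3 → L at (0,1/3); v=(3,-2)
2. t=1/6 → B at (1/2,0); v=(3,2)
3. t=7/6 → R at (4,7/3); v=(-3,2)
4. t=4/3 → L at (0,5); v=(3,2)
5. t=4/3 → R at (4,23/3); v=(-3,2)
6. t=1/6 → T at (7/2,8); v=(-3,-2)
7. t=7/6 → L at (0,17/3); v=(3,-2)
8. t=4/3 → R at (4,3); v=(-3,-2)

Final position: (4,3)
Wall sequence: LBRLRTLR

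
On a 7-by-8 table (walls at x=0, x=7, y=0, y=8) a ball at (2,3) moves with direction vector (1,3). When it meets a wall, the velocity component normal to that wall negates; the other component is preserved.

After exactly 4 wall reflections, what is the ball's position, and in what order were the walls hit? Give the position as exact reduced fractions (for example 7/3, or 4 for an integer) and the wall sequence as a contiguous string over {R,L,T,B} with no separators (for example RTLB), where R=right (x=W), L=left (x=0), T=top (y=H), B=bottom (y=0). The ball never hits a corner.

Final position: (5,8)
Wall sequence: TBRT

1. t=5/3 → T at (11/3,8); v=(1,-3)
2. t=8/3 → B at (19/3,0); v=(1,3)
3. t=2/3 → R at (7,2); v=(-1,3)
4. t=2 → T at (5,8); v=(-1,-3)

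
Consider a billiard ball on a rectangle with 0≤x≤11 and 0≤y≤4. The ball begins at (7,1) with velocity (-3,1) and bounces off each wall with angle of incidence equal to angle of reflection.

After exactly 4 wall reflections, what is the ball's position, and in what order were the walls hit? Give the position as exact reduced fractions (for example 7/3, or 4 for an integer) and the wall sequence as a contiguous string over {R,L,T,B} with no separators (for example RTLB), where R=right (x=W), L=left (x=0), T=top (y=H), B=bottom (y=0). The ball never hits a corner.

1. t=7/3 → L at (0,10/3); v=(3,1)
2. t=2/3 → T at (2,4); v=(3,-1)
3. t=3 → R at (11,1); v=(-3,-1)
4. t=1 → B at (8,0); v=(-3,1)

Final position: (8,0)
Wall sequence: LTRB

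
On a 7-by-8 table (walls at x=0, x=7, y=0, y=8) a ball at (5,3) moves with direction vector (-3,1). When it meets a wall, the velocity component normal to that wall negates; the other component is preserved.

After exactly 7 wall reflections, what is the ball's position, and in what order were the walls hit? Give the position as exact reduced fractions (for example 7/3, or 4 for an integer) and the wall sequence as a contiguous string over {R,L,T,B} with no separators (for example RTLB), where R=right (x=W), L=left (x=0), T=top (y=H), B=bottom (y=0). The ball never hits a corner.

Final position: (6,0)
Wall sequence: LRTLRLB

1. t=5/3 → L at (0,14/3); v=(3,1)
2. t=7/3 → R at (7,7); v=(-3,1)
3. t=1 → T at (4,8); v=(-3,-1)
4. t=4/3 → L at (0,20/3); v=(3,-1)
5. t=7/3 → R at (7,13/3); v=(-3,-1)
6. t=7/3 → L at (0,2); v=(3,-1)
7. t=2 → B at (6,0); v=(3,1)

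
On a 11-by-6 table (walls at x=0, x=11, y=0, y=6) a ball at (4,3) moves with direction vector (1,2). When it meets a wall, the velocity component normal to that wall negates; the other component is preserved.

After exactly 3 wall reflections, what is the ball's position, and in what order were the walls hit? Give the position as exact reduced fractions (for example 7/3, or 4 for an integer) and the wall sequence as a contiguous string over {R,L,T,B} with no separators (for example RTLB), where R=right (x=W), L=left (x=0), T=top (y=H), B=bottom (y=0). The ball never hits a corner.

Final position: (11,5)
Wall sequence: TBR

1. t=3/2 → T at (11/2,6); v=(1,-2)
2. t=3 → B at (17/2,0); v=(1,2)
3. t=5/2 → R at (11,5); v=(-1,2)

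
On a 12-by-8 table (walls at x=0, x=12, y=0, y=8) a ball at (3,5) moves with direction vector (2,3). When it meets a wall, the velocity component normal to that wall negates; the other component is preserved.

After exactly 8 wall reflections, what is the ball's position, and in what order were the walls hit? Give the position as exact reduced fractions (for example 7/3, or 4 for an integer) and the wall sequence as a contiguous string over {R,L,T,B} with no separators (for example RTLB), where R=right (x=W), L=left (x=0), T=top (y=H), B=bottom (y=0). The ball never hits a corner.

1. t=1 → T at (5,8); v=(2,-3)
2. t=8/3 → B at (31/3,0); v=(2,3)
3. t=5/6 → R at (12,5/2); v=(-2,3)
4. t=11/6 → T at (25/3,8); v=(-2,-3)
5. t=8/3 → B at (3,0); v=(-2,3)
6. t=3/2 → L at (0,9/2); v=(2,3)
7. t=7/6 → T at (7/3,8); v=(2,-3)
8. t=8/3 → B at (23/3,0); v=(2,3)

Final position: (23/3,0)
Wall sequence: TBRTBLTB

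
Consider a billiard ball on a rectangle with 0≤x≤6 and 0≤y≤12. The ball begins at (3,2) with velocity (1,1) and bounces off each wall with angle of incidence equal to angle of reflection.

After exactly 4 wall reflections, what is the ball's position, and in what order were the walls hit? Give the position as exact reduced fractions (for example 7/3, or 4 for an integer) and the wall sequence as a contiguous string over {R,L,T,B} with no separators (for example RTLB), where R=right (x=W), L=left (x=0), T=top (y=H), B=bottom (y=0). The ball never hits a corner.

1. t=3 → R at (6,5); v=(-1,1)
2. t=6 → L at (0,11); v=(1,1)
3. t=1 → T at (1,12); v=(1,-1)
4. t=5 → R at (6,7); v=(-1,-1)

Final position: (6,7)
Wall sequence: RLTR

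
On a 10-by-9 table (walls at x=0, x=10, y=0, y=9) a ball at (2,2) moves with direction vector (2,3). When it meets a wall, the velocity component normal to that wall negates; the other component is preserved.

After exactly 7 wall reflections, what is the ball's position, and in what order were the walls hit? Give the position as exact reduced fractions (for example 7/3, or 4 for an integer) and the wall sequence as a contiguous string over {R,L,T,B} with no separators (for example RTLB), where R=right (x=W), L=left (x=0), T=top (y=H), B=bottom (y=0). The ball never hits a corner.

Final position: (10,8)
Wall sequence: TRBTLBR

1. t=7/3 → T at (20/3,9); v=(2,-3)
2. t=5/3 → R at (10,4); v=(-2,-3)
3. t=4/3 → B at (22/3,0); v=(-2,3)
4. t=3 → T at (4/3,9); v=(-2,-3)
5. t=2/3 → L at (0,7); v=(2,-3)
6. t=7/3 → B at (14/3,0); v=(2,3)
7. t=8/3 → R at (10,8); v=(-2,3)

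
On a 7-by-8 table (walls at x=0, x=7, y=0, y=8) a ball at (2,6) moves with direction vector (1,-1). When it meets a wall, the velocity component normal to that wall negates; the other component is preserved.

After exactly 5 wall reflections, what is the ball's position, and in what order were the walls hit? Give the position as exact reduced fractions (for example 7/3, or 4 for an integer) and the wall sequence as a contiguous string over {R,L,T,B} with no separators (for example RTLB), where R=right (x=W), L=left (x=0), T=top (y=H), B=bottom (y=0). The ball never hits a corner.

1. t=5 → R at (7,1); v=(-1,-1)
2. t=1 → B at (6,0); v=(-1,1)
3. t=6 → L at (0,6); v=(1,1)
4. t=2 → T at (2,8); v=(1,-1)
5. t=5 → R at (7,3); v=(-1,-1)

Final position: (7,3)
Wall sequence: RBLTR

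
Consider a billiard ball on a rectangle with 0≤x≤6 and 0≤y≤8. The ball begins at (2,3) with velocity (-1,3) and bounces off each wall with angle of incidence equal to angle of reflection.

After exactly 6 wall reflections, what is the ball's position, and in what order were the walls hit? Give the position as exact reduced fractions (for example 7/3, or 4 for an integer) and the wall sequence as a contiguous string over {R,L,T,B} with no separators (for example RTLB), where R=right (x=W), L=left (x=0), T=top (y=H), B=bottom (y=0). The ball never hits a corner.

1. t=5/3 → T at (1/3,8); v=(-1,-3)
2. t=1/3 → L at (0,7); v=(1,-3)
3. t=7/3 → B at (7/3,0); v=(1,3)
4. t=8/3 → T at (5,8); v=(1,-3)
5. t=1 → R at (6,5); v=(-1,-3)
6. t=5/3 → B at (13/3,0); v=(-1,3)

Final position: (13/3,0)
Wall sequence: TLBTRB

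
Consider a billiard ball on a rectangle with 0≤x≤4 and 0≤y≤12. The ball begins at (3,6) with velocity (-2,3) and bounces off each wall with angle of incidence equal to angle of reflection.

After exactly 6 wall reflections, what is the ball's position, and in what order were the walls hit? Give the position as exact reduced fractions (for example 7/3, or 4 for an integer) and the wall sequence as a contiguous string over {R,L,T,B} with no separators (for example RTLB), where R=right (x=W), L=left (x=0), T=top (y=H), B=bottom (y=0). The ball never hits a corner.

Final position: (4,9/2)
Wall sequence: LTRLBR

1. t=3/2 → L at (0,21/2); v=(2,3)
2. t=1/2 → T at (1,12); v=(2,-3)
3. t=3/2 → R at (4,15/2); v=(-2,-3)
4. t=2 → L at (0,3/2); v=(2,-3)
5. t=1/2 → B at (1,0); v=(2,3)
6. t=3/2 → R at (4,9/2); v=(-2,3)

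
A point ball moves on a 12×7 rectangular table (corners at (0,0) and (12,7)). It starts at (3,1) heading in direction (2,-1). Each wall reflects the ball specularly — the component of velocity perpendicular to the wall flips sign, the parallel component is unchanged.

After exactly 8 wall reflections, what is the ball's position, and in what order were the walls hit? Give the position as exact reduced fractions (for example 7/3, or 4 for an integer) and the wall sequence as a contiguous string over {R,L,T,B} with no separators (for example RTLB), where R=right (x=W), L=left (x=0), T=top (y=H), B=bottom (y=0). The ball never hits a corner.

Final position: (0,13/2)
Wall sequence: BRTLBRTL

1. t=1 → B at (5,0); v=(2,1)
2. t=7/2 → R at (12,7/2); v=(-2,1)
3. t=7/2 → T at (5,7); v=(-2,-1)
4. t=5/2 → L at (0,9/2); v=(2,-1)
5. t=9/2 → B at (9,0); v=(2,1)
6. t=3/2 → R at (12,3/2); v=(-2,1)
7. t=11/2 → T at (1,7); v=(-2,-1)
8. t=1/2 → L at (0,13/2); v=(2,-1)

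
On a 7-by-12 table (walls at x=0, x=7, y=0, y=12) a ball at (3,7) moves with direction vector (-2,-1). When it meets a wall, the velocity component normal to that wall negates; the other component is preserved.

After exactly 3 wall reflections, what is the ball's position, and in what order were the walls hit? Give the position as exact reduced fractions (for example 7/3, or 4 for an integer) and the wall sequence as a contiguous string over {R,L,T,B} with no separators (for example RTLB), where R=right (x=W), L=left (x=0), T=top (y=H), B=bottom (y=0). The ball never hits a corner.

Final position: (3,0)
Wall sequence: LRB

1. t=3/2 → L at (0,11/2); v=(2,-1)
2. t=7/2 → R at (7,2); v=(-2,-1)
3. t=2 → B at (3,0); v=(-2,1)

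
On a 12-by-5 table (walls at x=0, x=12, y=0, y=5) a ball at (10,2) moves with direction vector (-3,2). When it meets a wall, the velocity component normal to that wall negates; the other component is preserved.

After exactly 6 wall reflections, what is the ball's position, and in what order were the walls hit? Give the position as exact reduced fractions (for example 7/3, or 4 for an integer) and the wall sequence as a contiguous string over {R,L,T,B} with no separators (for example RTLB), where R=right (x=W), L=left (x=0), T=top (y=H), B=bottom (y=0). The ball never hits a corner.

1. t=3/2 → T at (11/2,5); v=(-3,-2)
2. t=11/6 → L at (0,4/3); v=(3,-2)
3. t=2/3 → B at (2,0); v=(3,2)
4. t=5/2 → T at (19/2,5); v=(3,-2)
5. t=5/6 → R at (12,10/3); v=(-3,-2)
6. t=5/3 → B at (7,0); v=(-3,2)

Final position: (7,0)
Wall sequence: TLBTRB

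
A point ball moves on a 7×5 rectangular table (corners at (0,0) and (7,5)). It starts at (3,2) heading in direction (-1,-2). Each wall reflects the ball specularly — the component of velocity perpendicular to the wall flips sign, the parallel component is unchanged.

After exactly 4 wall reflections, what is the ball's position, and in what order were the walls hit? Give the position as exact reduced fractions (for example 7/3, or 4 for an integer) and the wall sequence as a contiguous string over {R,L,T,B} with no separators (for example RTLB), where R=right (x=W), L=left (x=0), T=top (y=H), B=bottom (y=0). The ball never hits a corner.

1. t=1 → B at (2,0); v=(-1,2)
2. t=2 → L at (0,4); v=(1,2)
3. t=1/2 → T at (1/2,5); v=(1,-2)
4. t=5/2 → B at (3,0); v=(1,2)

Final position: (3,0)
Wall sequence: BLTB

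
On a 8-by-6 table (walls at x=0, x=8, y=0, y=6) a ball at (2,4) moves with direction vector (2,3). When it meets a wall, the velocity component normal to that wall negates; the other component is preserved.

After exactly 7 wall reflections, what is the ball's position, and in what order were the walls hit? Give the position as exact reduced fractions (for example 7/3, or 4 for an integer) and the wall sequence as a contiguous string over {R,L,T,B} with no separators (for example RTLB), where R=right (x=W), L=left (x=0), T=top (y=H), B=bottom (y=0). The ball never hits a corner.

1. t=2/3 → T at (10/3,6); v=(2,-3)
2. t=2 → B at (22/3,0); v=(2,3)
3. t=1/3 → R at (8,1); v=(-2,3)
4. t=5/3 → T at (14/3,6); v=(-2,-3)
5. t=2 → B at (2/3,0); v=(-2,3)
6. t=1/3 → L at (0,1); v=(2,3)
7. t=5/3 → T at (10/3,6); v=(2,-3)

Final position: (10/3,6)
Wall sequence: TBRTBLT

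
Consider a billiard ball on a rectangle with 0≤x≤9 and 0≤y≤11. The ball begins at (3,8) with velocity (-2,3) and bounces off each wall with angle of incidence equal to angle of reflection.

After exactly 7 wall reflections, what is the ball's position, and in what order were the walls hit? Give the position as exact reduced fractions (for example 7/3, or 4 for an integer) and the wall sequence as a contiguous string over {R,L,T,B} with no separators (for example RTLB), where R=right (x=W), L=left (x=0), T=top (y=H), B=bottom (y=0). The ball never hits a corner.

1. t=1 → T at (1,11); v=(-2,-3)
2. t=1/2 → L at (0,19/2); v=(2,-3)
3. t=19/6 → B at (19/3,0); v=(2,3)
4. t=4/3 → R at (9,4); v=(-2,3)
5. t=7/3 → T at (13/3,11); v=(-2,-3)
6. t=13/6 → L at (0,9/2); v=(2,-3)
7. t=3/2 → B at (3,0); v=(2,3)

Final position: (3,0)
Wall sequence: TLBRTLB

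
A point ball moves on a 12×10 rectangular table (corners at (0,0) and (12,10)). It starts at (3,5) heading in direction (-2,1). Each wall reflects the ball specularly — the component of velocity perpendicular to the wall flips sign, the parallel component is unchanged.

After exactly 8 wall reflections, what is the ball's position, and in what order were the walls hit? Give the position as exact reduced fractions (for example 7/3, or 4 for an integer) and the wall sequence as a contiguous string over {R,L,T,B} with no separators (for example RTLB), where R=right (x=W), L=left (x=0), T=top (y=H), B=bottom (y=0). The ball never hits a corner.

1. t=3/2 → L at (0,13/2); v=(2,1)
2. t=7/2 → T at (7,10); v=(2,-1)
3. t=5/2 → R at (12,15/2); v=(-2,-1)
4. t=6 → L at (0,3/2); v=(2,-1)
5. t=3/2 → B at (3,0); v=(2,1)
6. t=9/2 → R at (12,9/2); v=(-2,1)
7. t=11/2 → T at (1,10); v=(-2,-1)
8. t=1/2 → L at (0,19/2); v=(2,-1)

Final position: (0,19/2)
Wall sequence: LTRLBRTL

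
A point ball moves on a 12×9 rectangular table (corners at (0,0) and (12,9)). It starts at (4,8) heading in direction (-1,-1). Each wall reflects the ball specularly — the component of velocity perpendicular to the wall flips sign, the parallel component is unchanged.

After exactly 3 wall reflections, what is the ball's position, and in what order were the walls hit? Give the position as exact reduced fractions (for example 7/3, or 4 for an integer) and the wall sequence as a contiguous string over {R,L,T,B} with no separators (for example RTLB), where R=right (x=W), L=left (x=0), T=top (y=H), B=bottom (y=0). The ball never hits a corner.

1. t=4 → L at (0,4); v=(1,-1)
2. t=4 → B at (4,0); v=(1,1)
3. t=8 → R at (12,8); v=(-1,1)

Final position: (12,8)
Wall sequence: LBR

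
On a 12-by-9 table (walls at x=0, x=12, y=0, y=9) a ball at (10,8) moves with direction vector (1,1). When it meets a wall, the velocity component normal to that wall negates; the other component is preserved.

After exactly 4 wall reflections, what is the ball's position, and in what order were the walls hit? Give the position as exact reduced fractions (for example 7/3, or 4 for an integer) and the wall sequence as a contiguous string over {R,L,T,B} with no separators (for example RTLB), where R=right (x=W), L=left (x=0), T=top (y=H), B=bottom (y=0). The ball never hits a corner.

1. t=1 → T at (11,9); v=(1,-1)
2. t=1 → R at (12,8); v=(-1,-1)
3. t=8 → B at (4,0); v=(-1,1)
4. t=4 → L at (0,4); v=(1,1)

Final position: (0,4)
Wall sequence: TRBL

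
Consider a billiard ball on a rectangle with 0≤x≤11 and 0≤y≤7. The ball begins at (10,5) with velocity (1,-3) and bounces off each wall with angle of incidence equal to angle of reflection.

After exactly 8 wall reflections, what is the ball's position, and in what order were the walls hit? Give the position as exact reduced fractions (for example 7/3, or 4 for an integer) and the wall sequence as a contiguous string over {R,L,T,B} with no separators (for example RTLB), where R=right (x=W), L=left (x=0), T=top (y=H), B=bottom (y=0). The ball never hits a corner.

1. t=1 → R at (11,2); v=(-1,-3)
2. t=2/3 → B at (31/3,0); v=(-1,3)
3. t=7/3 → T at (8,7); v=(-1,-3)
4. t=7/3 → B at (17/3,0); v=(-1,3)
5. t=7/3 → T at (10/3,7); v=(-1,-3)
6. t=7/3 → B at (1,0); v=(-1,3)
7. t=1 → L at (0,3); v=(1,3)
8. t=4/3 → T at (4/3,7); v=(1,-3)

Final position: (4/3,7)
Wall sequence: RBTBTBLT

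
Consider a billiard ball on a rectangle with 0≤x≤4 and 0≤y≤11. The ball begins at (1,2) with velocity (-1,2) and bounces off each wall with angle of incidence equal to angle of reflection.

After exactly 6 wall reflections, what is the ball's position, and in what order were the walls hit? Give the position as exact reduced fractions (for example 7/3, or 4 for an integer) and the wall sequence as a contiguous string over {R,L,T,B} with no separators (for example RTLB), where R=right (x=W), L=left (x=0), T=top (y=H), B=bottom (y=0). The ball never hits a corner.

Final position: (4,6)
Wall sequence: LTRLBR

1. t=1 → L at (0,4); v=(1,2)
2. t=7/2 → T at (7/2,11); v=(1,-2)
3. t=1/2 → R at (4,10); v=(-1,-2)
4. t=4 → L at (0,2); v=(1,-2)
5. t=1 → B at (1,0); v=(1,2)
6. t=3 → R at (4,6); v=(-1,2)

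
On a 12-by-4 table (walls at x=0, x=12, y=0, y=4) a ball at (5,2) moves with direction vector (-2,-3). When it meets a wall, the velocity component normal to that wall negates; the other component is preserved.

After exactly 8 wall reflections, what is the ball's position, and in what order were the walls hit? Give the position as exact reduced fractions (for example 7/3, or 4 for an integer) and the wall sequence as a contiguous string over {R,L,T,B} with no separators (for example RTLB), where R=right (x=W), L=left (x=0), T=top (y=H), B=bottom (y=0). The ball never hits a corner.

Final position: (12,1/2)
Wall sequence: BTLBTBTR

1. t=2/3 → B at (11/3,0); v=(-2,3)
2. t=4/3 → T at (1,4); v=(-2,-3)
3. t=1/2 → L at (0,5/2); v=(2,-3)
4. t=5/6 → B at (5/3,0); v=(2,3)
5. t=4/3 → T at (13/3,4); v=(2,-3)
6. t=4/3 → B at (7,0); v=(2,3)
7. t=4/3 → T at (29/3,4); v=(2,-3)
8. t=7/6 → R at (12,1/2); v=(-2,-3)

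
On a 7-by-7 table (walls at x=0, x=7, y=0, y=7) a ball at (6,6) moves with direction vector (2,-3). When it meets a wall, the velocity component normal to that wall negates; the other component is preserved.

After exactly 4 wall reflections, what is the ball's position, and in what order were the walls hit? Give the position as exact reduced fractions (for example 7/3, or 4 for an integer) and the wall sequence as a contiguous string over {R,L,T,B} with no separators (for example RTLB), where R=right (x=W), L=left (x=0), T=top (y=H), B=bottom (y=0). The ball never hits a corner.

Final position: (2/3,7)
Wall sequence: RBLT

1. t=1/2 → R at (7,9/2); v=(-2,-3)
2. t=3/2 → B at (4,0); v=(-2,3)
3. t=2 → L at (0,6); v=(2,3)
4. t=1/3 → T at (2/3,7); v=(2,-3)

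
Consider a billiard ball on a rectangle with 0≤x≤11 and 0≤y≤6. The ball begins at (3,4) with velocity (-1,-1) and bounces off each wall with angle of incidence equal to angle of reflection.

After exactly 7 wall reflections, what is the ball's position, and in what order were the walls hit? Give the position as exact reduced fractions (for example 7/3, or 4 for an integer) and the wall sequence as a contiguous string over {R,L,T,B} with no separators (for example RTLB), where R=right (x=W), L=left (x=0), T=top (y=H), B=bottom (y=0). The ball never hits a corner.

1. t=3 → L at (0,1); v=(1,-1)
2. t=1 → B at (1,0); v=(1,1)
3. t=6 → T at (7,6); v=(1,-1)
4. t=4 → R at (11,2); v=(-1,-1)
5. t=2 → B at (9,0); v=(-1,1)
6. t=6 → T at (3,6); v=(-1,-1)
7. t=3 → L at (0,3); v=(1,-1)

Final position: (0,3)
Wall sequence: LBTRBTL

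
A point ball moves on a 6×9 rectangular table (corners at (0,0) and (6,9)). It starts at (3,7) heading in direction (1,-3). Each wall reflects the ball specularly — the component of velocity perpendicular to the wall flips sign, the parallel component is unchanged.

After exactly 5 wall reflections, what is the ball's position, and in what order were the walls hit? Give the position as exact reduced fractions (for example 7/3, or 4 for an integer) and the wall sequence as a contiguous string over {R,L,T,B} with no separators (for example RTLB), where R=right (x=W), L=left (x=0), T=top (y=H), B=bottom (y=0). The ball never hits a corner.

Final position: (0,2)
Wall sequence: BRTBL

1. t=7/3 → B at (16/3,0); v=(1,3)
2. t=2/3 → R at (6,2); v=(-1,3)
3. t=7/3 → T at (11/3,9); v=(-1,-3)
4. t=3 → B at (2/3,0); v=(-1,3)
5. t=2/3 → L at (0,2); v=(1,3)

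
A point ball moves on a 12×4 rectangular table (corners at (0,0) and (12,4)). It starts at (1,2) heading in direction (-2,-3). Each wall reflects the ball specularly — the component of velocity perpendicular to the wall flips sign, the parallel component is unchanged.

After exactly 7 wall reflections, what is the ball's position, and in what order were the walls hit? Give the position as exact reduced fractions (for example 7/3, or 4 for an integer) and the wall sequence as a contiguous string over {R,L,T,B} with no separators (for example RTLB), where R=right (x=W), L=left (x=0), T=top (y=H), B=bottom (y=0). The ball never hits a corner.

1. t=1/2 → L at (0,1/2); v=(2,-3)
2. t=1/6 → B at (1/3,0); v=(2,3)
3. t=4/3 → T at (3,4); v=(2,-3)
4. t=4/3 → B at (17/3,0); v=(2,3)
5. t=4/3 → T at (25/3,4); v=(2,-3)
6. t=4/3 → B at (11,0); v=(2,3)
7. t=1/2 → R at (12,3/2); v=(-2,3)

Final position: (12,3/2)
Wall sequence: LBTBTBR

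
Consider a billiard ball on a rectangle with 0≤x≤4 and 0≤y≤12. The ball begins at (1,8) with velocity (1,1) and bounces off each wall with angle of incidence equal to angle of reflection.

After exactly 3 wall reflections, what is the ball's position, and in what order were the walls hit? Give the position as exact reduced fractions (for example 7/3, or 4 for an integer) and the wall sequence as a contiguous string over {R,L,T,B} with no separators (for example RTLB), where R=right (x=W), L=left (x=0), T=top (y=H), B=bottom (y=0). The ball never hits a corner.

Final position: (0,9)
Wall sequence: RTL

1. t=3 → R at (4,11); v=(-1,1)
2. t=1 → T at (3,12); v=(-1,-1)
3. t=3 → L at (0,9); v=(1,-1)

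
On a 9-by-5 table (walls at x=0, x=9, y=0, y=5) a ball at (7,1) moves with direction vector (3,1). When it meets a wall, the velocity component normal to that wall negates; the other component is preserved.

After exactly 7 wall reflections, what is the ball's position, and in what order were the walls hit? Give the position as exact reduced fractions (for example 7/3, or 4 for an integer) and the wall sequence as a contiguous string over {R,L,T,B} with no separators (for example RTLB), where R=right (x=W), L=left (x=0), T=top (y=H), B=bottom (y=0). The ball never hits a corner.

Final position: (9,11/3)
Wall sequence: RLTRBLR

1. t=2/3 → R at (9,5/3); v=(-3,1)
2. t=3 → L at (0,14/3); v=(3,1)
3. t=1/3 → T at (1,5); v=(3,-1)
4. t=8/3 → R at (9,7/3); v=(-3,-1)
5. t=7/3 → B at (2,0); v=(-3,1)
6. t=2/3 → L at (0,2/3); v=(3,1)
7. t=3 → R at (9,11/3); v=(-3,1)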